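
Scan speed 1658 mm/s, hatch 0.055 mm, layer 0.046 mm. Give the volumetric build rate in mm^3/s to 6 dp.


Rate = 1658 * 0.055 * 0.046 = 4.19474 mm^3/s


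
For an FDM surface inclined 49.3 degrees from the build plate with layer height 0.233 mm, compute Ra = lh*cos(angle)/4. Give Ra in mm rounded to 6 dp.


Ra = 0.233 * cos(49.3) / 4 = 0.037985 mm


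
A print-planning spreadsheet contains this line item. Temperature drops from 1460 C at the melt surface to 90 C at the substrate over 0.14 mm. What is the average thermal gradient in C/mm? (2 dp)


G = (1460-90)/0.14 = 9785.71 C/mm


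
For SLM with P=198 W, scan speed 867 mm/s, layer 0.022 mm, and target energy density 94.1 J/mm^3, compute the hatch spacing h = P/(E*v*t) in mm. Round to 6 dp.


h = 198 / (94.1*867*0.022) = 0.110315 mm


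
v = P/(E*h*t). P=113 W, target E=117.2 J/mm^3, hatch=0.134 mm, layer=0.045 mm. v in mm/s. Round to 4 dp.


v = 113 / (117.2*0.134*0.045) = 159.8945 mm/s


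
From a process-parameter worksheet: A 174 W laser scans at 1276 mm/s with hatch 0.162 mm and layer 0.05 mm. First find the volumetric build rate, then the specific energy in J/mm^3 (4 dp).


Build rate = 1276 * 0.162 * 0.05 = 10.3356 mm^3/s
SE = 174 / 10.3356 = 16.835 J/mm^3


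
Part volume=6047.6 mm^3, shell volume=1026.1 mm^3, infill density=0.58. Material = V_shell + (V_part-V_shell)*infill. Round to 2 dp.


V_infill = (6047.6 - 1026.1) * 0.58 = 2912.47
V_total = 1026.1 + 2912.47 = 3938.57 mm^3


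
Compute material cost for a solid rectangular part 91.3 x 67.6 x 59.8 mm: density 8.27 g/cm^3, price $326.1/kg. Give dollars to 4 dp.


V = 91.3 * 67.6 * 59.8 = 369078.424 mm^3 = 369.078424 cm^3
Mass = 369.078424 * 8.27 / 1000 = 3.05227857 kg
Cost = 3.05227857 * 326.1 = 995.348 $


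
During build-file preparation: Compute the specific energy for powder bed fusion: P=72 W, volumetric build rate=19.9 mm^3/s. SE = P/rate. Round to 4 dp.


SE = 72 / 19.9 = 3.6181 J/mm^3


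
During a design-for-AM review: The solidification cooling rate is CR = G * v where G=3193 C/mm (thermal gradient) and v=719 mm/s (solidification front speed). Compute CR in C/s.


CR = 3193 * 719 = 2295767 C/s


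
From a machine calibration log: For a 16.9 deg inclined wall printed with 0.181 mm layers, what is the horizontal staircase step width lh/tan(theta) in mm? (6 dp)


step = 0.181 / tan(16.9) = 0.595741 mm


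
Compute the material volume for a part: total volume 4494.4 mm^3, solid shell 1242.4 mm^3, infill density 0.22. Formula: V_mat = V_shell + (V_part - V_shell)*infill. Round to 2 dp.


V_infill = (4494.4 - 1242.4) * 0.22 = 715.44
V_total = 1242.4 + 715.44 = 1957.84 mm^3


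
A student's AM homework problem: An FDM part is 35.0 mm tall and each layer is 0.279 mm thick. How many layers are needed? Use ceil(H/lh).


Layers = ceil(35.0/0.279) = 126


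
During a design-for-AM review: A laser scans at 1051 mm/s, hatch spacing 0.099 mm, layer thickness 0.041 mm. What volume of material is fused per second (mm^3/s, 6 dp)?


Rate = 1051 * 0.099 * 0.041 = 4.266009 mm^3/s


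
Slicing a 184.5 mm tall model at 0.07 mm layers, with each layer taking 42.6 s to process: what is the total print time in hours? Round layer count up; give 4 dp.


Layers = ceil(184.5/0.07) = 2636
t = 2636 * 42.6 / 3600 = 31.1927 hrs


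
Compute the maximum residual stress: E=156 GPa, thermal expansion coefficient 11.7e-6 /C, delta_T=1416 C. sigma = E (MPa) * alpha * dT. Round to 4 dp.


sigma = 156*1000 * 11.7e-6 * 1416 = 2584.4832 MPa


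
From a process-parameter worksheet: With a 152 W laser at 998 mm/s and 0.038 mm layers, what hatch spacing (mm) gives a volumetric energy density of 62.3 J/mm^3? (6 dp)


h = 152 / (62.3*998*0.038) = 0.064334 mm


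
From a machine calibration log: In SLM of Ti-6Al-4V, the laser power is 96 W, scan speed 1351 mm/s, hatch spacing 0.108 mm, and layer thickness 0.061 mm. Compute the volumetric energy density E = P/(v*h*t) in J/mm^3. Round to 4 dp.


E = 96 / (1351*0.108*0.061) = 10.786 J/mm^3


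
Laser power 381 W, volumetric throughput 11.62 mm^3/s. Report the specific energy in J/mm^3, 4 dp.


SE = 381 / 11.62 = 32.7883 J/mm^3


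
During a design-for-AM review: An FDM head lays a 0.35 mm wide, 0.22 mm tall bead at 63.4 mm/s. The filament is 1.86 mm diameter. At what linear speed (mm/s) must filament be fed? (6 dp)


Q = 0.35 * 0.22 * 63.4 = 4.8818 mm^3/s
A_fil = pi*(1.86/2)^2 = 2.71716349 mm^2
v_feed = 4.8818 / 2.71716349 = 1.796653 mm/s


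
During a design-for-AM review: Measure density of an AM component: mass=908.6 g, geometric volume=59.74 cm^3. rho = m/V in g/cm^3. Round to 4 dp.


rho = 908.6 / 59.74 = 15.2092 g/cm^3


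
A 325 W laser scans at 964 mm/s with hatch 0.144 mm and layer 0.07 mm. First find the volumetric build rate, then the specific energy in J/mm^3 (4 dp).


Build rate = 964 * 0.144 * 0.07 = 9.71712 mm^3/s
SE = 325 / 9.71712 = 33.4461 J/mm^3


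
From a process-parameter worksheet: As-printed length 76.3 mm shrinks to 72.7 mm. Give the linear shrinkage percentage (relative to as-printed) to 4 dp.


Shrinkage = ((76.3-72.7)/76.3)*100 = 4.7182 %


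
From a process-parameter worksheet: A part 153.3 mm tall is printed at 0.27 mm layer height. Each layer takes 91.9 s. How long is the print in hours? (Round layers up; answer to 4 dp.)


Layers = ceil(153.3/0.27) = 568
t = 568 * 91.9 / 3600 = 14.4998 hrs


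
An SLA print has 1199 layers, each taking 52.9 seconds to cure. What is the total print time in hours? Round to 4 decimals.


t = 1199 * 52.9 / 3600 = 17.6186 hrs


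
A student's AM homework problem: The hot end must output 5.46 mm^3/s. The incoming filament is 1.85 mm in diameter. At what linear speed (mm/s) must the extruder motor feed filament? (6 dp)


A = pi*(1.85/2)^2 = 2.688025
v = 5.46 / 2.688025 = 2.031231 mm/s


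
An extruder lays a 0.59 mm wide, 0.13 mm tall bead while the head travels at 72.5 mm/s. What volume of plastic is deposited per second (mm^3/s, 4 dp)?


Rate = 0.59 * 0.13 * 72.5 = 5.5608 mm^3/s


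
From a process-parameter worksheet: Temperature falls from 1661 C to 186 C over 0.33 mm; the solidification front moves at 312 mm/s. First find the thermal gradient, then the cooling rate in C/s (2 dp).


G = (1661-186)/0.33 = 4469.6969697 C/mm
CR = 4469.6969697 * 312 = 1394545.45 C/s


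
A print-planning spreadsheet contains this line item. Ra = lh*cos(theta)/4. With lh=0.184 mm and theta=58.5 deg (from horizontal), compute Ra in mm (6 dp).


Ra = 0.184 * cos(58.5) / 4 = 0.024035 mm


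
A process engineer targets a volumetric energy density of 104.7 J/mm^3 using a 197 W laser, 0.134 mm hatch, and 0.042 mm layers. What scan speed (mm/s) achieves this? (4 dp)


v = 197 / (104.7*0.134*0.042) = 334.3224 mm/s


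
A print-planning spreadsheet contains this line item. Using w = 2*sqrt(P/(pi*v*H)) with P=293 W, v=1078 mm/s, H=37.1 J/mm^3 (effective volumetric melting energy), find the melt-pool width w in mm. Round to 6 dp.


w = 2*sqrt(293/(pi*1078*37.1)) = 0.096581 mm


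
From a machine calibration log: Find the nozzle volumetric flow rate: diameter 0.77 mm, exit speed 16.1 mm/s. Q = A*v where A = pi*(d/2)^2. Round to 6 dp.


A = pi*(0.77/2)^2 = 0.46566257 mm^2
Q = 0.46566257 * 16.1 = 7.497167 mm^3/s


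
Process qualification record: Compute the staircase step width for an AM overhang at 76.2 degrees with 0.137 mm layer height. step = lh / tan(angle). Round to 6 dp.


step = 0.137 / tan(76.2) = 0.03365 mm


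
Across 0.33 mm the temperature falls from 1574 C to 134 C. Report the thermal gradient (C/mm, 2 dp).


G = (1574-134)/0.33 = 4363.64 C/mm


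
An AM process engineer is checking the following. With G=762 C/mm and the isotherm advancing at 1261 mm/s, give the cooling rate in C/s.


CR = 762 * 1261 = 960882 C/s


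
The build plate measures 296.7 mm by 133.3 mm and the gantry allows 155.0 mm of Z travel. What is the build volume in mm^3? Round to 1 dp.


V = 296.7 * 133.3 * 155.0 = 6130267.1 mm^3


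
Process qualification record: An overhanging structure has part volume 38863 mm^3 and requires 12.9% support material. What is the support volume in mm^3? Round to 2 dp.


V_support = 38863 * 0.129 = 5013.33 mm^3


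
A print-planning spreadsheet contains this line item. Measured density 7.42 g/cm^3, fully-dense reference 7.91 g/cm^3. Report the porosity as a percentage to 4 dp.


Porosity = (1-7.42/7.91)*100 = 6.1947 %


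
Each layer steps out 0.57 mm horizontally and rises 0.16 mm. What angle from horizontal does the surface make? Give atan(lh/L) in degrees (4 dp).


angle = atan(0.16/0.57) = 15.6795 degrees


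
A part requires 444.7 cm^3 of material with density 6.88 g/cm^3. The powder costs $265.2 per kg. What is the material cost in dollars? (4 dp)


Mass = 444.7*6.88/1000 = 3.059536 kg
Cost = 3.059536 * 265.2 = 811.3889 $


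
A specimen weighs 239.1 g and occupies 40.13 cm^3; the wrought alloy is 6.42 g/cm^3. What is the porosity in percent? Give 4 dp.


rho_part = 239.1 / 40.13 = 5.95813606 g/cm^3
Porosity = (1 - 5.95813606/6.42)*100 = 7.1941 %


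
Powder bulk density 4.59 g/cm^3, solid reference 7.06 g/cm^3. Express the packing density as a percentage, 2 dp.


Packing = (4.59/7.06)*100 = 65.01 %


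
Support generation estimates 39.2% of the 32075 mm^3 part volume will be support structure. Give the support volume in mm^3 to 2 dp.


V_support = 32075 * 0.392 = 12573.4 mm^3


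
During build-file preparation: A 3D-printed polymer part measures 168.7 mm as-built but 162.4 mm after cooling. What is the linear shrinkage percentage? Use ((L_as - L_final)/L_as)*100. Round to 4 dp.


Shrinkage = ((168.7-162.4)/168.7)*100 = 3.7344 %


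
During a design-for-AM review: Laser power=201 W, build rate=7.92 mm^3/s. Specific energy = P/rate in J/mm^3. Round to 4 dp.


SE = 201 / 7.92 = 25.3788 J/mm^3


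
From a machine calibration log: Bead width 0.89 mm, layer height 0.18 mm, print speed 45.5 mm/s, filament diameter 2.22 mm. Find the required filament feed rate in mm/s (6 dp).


Q = 0.89 * 0.18 * 45.5 = 7.2891 mm^3/s
A_fil = pi*(2.22/2)^2 = 3.87075631 mm^2
v_feed = 7.2891 / 3.87075631 = 1.88312 mm/s


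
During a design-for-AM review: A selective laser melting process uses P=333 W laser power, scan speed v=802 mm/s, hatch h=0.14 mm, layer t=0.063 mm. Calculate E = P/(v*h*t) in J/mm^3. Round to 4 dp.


E = 333 / (802*0.14*0.063) = 47.0762 J/mm^3


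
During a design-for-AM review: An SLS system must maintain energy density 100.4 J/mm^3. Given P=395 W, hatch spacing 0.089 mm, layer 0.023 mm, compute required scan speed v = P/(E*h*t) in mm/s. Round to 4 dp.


v = 395 / (100.4*0.089*0.023) = 1921.9653 mm/s


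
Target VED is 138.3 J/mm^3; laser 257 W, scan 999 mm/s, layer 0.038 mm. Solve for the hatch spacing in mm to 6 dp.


h = 257 / (138.3*999*0.038) = 0.048951 mm


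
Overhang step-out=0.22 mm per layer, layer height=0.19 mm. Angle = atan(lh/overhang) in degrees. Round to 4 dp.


angle = atan(0.19/0.22) = 40.8151 degrees


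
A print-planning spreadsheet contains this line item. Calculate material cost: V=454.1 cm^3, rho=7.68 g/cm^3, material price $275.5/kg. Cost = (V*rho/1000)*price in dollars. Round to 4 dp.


Mass = 454.1*7.68/1000 = 3.487488 kg
Cost = 3.487488 * 275.5 = 960.8029 $


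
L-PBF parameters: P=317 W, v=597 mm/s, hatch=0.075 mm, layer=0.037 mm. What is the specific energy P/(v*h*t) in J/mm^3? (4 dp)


Build rate = 597 * 0.075 * 0.037 = 1.656675 mm^3/s
SE = 317 / 1.656675 = 191.3471 J/mm^3


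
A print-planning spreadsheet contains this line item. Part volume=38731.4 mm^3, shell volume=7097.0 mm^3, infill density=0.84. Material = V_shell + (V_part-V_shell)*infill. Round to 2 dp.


V_infill = (38731.4 - 7097.0) * 0.84 = 26572.9
V_total = 7097.0 + 26572.9 = 33669.9 mm^3


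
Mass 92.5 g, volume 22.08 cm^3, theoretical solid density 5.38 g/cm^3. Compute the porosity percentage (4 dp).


rho_part = 92.5 / 22.08 = 4.18931159 g/cm^3
Porosity = (1 - 4.18931159/5.38)*100 = 22.1318 %


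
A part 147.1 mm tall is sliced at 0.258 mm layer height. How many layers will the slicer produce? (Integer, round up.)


Layers = ceil(147.1/0.258) = 571


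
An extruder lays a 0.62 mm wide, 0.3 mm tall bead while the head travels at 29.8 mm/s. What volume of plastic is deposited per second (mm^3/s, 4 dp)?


Rate = 0.62 * 0.3 * 29.8 = 5.5428 mm^3/s


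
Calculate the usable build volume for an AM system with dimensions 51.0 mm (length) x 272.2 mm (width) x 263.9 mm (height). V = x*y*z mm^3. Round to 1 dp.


V = 51.0 * 272.2 * 263.9 = 3663512.6 mm^3


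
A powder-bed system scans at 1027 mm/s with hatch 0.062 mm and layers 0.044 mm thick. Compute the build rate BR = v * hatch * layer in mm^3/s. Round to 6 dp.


Rate = 1027 * 0.062 * 0.044 = 2.801656 mm^3/s


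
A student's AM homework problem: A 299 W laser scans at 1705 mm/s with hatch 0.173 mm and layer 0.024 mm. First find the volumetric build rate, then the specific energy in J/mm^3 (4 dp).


Build rate = 1705 * 0.173 * 0.024 = 7.07916 mm^3/s
SE = 299 / 7.07916 = 42.2366 J/mm^3


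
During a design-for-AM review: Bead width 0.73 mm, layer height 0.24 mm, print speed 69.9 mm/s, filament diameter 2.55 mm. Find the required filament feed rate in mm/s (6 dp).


Q = 0.73 * 0.24 * 69.9 = 12.24648 mm^3/s
A_fil = pi*(2.55/2)^2 = 5.10705156 mm^2
v_feed = 12.24648 / 5.10705156 = 2.397955 mm/s


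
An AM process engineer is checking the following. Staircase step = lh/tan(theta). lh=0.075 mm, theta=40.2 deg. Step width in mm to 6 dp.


step = 0.075 / tan(40.2) = 0.088751 mm


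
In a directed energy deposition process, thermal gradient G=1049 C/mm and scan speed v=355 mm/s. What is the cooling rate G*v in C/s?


CR = 1049 * 355 = 372395 C/s


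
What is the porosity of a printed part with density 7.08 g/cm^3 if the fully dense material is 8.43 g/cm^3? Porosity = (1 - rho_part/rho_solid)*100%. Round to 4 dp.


Porosity = (1-7.08/8.43)*100 = 16.0142 %


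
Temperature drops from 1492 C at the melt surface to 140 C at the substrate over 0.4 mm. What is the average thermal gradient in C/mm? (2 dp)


G = (1492-140)/0.4 = 3380.0 C/mm


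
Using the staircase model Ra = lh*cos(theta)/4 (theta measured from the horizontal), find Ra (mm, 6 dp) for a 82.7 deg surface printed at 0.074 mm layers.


Ra = 0.074 * cos(82.7) / 4 = 0.002351 mm


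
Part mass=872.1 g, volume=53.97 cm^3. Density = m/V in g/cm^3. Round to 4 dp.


rho = 872.1 / 53.97 = 16.159 g/cm^3


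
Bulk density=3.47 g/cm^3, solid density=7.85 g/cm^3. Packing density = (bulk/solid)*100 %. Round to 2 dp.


Packing = (3.47/7.85)*100 = 44.2 %


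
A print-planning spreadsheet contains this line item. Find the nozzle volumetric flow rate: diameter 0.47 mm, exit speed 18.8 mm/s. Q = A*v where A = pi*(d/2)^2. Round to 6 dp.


A = pi*(0.47/2)^2 = 0.17349445 mm^2
Q = 0.17349445 * 18.8 = 3.261696 mm^3/s


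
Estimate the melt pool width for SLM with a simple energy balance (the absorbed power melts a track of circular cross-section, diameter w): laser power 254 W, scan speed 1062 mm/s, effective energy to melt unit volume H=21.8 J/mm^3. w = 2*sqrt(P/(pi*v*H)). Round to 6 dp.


w = 2*sqrt(254/(pi*1062*21.8)) = 0.11819 mm


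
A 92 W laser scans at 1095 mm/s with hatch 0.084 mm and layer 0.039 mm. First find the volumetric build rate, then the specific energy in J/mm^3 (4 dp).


Build rate = 1095 * 0.084 * 0.039 = 3.58722 mm^3/s
SE = 92 / 3.58722 = 25.6466 J/mm^3


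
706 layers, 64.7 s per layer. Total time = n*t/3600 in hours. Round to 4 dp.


t = 706 * 64.7 / 3600 = 12.6884 hrs


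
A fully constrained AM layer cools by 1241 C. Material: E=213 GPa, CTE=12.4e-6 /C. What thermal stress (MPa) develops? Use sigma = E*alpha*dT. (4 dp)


sigma = 213*1000 * 12.4e-6 * 1241 = 3277.7292 MPa


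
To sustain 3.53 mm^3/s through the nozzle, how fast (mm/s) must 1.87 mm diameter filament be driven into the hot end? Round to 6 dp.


A = pi*(1.87/2)^2 = 2.746459
v = 3.53 / 2.746459 = 1.285291 mm/s


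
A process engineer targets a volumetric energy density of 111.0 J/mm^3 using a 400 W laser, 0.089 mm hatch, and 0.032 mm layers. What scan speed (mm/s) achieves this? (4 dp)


v = 400 / (111.0*0.089*0.032) = 1265.3103 mm/s


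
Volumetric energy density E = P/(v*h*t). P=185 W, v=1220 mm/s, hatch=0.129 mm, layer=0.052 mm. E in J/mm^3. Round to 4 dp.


E = 185 / (1220*0.129*0.052) = 22.6057 J/mm^3


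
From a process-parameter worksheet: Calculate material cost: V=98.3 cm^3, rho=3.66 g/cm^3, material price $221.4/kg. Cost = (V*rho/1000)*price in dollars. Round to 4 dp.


Mass = 98.3*3.66/1000 = 0.359778 kg
Cost = 0.359778 * 221.4 = 79.6548 $


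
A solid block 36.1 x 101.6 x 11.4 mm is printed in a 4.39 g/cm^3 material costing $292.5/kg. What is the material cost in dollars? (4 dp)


V = 36.1 * 101.6 * 11.4 = 41812.464 mm^3 = 41.812464 cm^3
Mass = 41.812464 * 4.39 / 1000 = 0.18355672 kg
Cost = 0.18355672 * 292.5 = 53.6903 $


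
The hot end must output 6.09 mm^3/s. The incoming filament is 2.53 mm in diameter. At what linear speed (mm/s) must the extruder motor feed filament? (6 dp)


A = pi*(2.53/2)^2 = 5.027255
v = 6.09 / 5.027255 = 1.211397 mm/s


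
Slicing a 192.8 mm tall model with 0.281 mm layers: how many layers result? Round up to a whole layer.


Layers = ceil(192.8/0.281) = 687


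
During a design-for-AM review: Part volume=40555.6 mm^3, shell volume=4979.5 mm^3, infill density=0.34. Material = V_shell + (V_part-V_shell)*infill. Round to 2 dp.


V_infill = (40555.6 - 4979.5) * 0.34 = 12095.87
V_total = 4979.5 + 12095.87 = 17075.37 mm^3


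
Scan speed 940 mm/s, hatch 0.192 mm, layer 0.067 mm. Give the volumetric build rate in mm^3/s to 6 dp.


Rate = 940 * 0.192 * 0.067 = 12.09216 mm^3/s


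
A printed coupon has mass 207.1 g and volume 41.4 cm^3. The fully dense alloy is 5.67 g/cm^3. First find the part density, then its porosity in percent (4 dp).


rho_part = 207.1 / 41.4 = 5.00241546 g/cm^3
Porosity = (1 - 5.00241546/5.67)*100 = 11.774 %


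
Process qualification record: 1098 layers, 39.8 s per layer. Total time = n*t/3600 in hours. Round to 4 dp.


t = 1098 * 39.8 / 3600 = 12.139 hrs


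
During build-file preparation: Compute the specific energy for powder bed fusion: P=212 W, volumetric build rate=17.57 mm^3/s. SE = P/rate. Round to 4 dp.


SE = 212 / 17.57 = 12.066 J/mm^3


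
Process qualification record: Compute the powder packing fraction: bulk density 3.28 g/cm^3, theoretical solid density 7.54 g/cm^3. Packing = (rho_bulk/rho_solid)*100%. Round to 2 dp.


Packing = (3.28/7.54)*100 = 43.5 %


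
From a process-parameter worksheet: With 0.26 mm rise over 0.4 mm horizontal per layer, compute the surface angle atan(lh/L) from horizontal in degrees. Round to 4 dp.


angle = atan(0.26/0.4) = 33.0239 degrees


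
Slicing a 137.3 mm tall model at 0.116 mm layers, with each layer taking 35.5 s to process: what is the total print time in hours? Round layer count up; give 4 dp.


Layers = ceil(137.3/0.116) = 1184
t = 1184 * 35.5 / 3600 = 11.6756 hrs


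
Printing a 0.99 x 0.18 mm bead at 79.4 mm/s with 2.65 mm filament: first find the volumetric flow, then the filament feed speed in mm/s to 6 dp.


Q = 0.99 * 0.18 * 79.4 = 14.14908 mm^3/s
A_fil = pi*(2.65/2)^2 = 5.5154586 mm^2
v_feed = 14.14908 / 5.5154586 = 2.56535 mm/s


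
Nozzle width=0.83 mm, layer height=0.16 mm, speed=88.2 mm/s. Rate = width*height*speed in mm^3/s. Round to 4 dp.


Rate = 0.83 * 0.16 * 88.2 = 11.713 mm^3/s


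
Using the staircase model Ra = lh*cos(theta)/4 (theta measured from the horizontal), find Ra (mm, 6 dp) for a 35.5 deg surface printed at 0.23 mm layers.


Ra = 0.23 * cos(35.5) / 4 = 0.046812 mm


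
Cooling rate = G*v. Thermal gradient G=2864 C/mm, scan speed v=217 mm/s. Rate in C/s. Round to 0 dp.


CR = 2864 * 217 = 621488 C/s


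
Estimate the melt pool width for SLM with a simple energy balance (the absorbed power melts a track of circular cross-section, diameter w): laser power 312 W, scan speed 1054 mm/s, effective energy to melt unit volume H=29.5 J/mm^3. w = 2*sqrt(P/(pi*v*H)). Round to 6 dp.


w = 2*sqrt(312/(pi*1054*29.5)) = 0.113032 mm


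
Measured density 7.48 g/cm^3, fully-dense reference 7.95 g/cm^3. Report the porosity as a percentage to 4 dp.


Porosity = (1-7.48/7.95)*100 = 5.9119 %


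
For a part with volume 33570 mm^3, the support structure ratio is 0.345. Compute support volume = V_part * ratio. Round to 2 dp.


V_support = 33570 * 0.345 = 11581.65 mm^3


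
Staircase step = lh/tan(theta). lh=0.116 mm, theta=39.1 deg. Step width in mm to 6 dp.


step = 0.116 / tan(39.1) = 0.142738 mm


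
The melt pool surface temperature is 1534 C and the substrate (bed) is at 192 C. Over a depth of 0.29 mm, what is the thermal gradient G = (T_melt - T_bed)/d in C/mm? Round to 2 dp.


G = (1534-192)/0.29 = 4627.59 C/mm


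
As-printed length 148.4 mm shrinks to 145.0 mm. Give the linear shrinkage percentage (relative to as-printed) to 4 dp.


Shrinkage = ((148.4-145.0)/148.4)*100 = 2.2911 %


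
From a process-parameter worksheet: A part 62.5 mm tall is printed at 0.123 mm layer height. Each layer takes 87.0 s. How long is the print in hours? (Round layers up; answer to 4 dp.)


Layers = ceil(62.5/0.123) = 509
t = 509 * 87.0 / 3600 = 12.3008 hrs


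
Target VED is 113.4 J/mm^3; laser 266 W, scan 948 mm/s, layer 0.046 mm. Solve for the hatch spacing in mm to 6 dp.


h = 266 / (113.4*948*0.046) = 0.05379 mm


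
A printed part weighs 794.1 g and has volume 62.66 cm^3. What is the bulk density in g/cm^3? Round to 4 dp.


rho = 794.1 / 62.66 = 12.6732 g/cm^3


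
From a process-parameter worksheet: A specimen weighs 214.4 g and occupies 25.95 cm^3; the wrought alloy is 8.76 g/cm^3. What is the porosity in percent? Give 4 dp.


rho_part = 214.4 / 25.95 = 8.26204239 g/cm^3
Porosity = (1 - 8.26204239/8.76)*100 = 5.6844 %


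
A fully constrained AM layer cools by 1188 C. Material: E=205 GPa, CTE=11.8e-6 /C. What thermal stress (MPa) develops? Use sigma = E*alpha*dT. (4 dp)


sigma = 205*1000 * 11.8e-6 * 1188 = 2873.772 MPa


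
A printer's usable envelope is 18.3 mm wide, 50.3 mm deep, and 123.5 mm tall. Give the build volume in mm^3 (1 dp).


V = 18.3 * 50.3 * 123.5 = 113680.5 mm^3


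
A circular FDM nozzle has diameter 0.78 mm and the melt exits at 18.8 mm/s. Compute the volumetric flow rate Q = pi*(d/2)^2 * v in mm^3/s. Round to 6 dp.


A = pi*(0.78/2)^2 = 0.47783624 mm^2
Q = 0.47783624 * 18.8 = 8.983321 mm^3/s


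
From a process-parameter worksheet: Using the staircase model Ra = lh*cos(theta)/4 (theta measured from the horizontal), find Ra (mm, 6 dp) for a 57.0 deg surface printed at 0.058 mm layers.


Ra = 0.058 * cos(57.0) / 4 = 0.007897 mm


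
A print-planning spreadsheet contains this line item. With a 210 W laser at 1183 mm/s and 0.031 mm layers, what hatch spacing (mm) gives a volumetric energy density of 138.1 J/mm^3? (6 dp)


h = 210 / (138.1*1183*0.031) = 0.041465 mm


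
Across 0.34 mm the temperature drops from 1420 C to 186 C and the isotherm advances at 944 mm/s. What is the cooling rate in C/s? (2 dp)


G = (1420-186)/0.34 = 3629.41176471 C/mm
CR = 3629.41176471 * 944 = 3426164.71 C/s


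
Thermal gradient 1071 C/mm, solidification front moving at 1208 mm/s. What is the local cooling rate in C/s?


CR = 1071 * 1208 = 1293768 C/s


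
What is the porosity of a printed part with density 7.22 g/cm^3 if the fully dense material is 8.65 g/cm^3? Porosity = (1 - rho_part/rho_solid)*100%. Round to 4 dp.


Porosity = (1-7.22/8.65)*100 = 16.5318 %


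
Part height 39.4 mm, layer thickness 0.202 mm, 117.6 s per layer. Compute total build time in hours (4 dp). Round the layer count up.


Layers = ceil(39.4/0.202) = 196
t = 196 * 117.6 / 3600 = 6.4027 hrs


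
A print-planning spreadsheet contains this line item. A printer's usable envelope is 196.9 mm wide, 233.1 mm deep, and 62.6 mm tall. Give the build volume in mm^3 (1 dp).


V = 196.9 * 233.1 * 62.6 = 2873176.6 mm^3


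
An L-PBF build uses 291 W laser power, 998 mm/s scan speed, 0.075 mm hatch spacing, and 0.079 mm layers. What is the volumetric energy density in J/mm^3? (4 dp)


E = 291 / (998*0.075*0.079) = 49.2123 J/mm^3


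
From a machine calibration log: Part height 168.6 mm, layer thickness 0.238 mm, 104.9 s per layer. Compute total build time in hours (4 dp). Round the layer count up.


Layers = ceil(168.6/0.238) = 709
t = 709 * 104.9 / 3600 = 20.6595 hrs


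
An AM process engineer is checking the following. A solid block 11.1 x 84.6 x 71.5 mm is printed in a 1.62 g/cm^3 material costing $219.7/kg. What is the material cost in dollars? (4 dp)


V = 11.1 * 84.6 * 71.5 = 67142.79 mm^3 = 67.14279 cm^3
Mass = 67.14279 * 1.62 / 1000 = 0.10877132 kg
Cost = 0.10877132 * 219.7 = 23.8971 $


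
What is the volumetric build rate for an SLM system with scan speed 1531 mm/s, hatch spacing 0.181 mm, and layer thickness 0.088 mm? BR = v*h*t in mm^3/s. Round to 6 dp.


Rate = 1531 * 0.181 * 0.088 = 24.385768 mm^3/s


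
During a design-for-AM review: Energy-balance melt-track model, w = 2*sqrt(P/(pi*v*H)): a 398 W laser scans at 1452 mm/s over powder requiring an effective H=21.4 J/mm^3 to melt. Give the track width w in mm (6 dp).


w = 2*sqrt(398/(pi*1452*21.4)) = 0.127705 mm


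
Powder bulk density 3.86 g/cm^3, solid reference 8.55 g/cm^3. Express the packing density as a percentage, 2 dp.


Packing = (3.86/8.55)*100 = 45.15 %


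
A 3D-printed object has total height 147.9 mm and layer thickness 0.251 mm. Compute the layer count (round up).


Layers = ceil(147.9/0.251) = 590


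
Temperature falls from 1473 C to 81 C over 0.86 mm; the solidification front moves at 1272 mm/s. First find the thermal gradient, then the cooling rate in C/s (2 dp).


G = (1473-81)/0.86 = 1618.60465116 C/mm
CR = 1618.60465116 * 1272 = 2058865.12 C/s


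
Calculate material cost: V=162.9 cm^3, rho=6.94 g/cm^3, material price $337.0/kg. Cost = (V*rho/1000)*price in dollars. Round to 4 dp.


Mass = 162.9*6.94/1000 = 1.130526 kg
Cost = 1.130526 * 337.0 = 380.9873 $


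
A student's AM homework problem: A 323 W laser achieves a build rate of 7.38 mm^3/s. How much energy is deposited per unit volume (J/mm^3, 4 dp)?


SE = 323 / 7.38 = 43.7669 J/mm^3


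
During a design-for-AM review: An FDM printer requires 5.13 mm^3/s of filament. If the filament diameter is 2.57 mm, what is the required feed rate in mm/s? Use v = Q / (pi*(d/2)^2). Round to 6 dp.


A = pi*(2.57/2)^2 = 5.187476
v = 5.13 / 5.187476 = 0.98892 mm/s


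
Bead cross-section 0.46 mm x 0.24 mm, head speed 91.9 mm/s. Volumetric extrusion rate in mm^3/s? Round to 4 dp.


Rate = 0.46 * 0.24 * 91.9 = 10.1458 mm^3/s


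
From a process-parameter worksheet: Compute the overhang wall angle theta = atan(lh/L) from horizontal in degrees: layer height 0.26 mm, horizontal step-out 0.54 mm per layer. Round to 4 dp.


angle = atan(0.26/0.54) = 25.71 degrees


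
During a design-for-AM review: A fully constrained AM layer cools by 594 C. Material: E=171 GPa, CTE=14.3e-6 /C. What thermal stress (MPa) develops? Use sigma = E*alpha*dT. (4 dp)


sigma = 171*1000 * 14.3e-6 * 594 = 1452.5082 MPa


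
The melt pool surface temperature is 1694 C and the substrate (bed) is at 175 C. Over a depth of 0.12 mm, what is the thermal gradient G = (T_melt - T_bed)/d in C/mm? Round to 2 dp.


G = (1694-175)/0.12 = 12658.33 C/mm


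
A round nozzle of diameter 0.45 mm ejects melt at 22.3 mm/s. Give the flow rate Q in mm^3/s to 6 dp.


A = pi*(0.45/2)^2 = 0.15904313 mm^2
Q = 0.15904313 * 22.3 = 3.546662 mm^3/s


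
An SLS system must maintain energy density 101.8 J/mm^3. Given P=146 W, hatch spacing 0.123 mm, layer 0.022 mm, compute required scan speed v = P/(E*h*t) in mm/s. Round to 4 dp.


v = 146 / (101.8*0.123*0.022) = 530.0017 mm/s


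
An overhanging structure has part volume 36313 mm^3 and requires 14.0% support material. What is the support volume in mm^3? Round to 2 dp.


V_support = 36313 * 0.14 = 5083.82 mm^3


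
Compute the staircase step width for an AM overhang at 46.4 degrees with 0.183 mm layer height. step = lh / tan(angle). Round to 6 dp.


step = 0.183 / tan(46.4) = 0.174269 mm


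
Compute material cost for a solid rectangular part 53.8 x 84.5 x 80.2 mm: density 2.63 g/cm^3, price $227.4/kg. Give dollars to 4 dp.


V = 53.8 * 84.5 * 80.2 = 364597.22 mm^3 = 364.59722 cm^3
Mass = 364.59722 * 2.63 / 1000 = 0.95889069 kg
Cost = 0.95889069 * 227.4 = 218.0517 $


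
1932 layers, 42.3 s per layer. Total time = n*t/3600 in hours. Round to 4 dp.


t = 1932 * 42.3 / 3600 = 22.701 hrs


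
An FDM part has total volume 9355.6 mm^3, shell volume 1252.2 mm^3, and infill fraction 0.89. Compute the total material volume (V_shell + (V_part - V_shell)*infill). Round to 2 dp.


V_infill = (9355.6 - 1252.2) * 0.89 = 7212.03
V_total = 1252.2 + 7212.03 = 8464.23 mm^3


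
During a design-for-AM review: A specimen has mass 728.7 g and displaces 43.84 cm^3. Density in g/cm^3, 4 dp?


rho = 728.7 / 43.84 = 16.6218 g/cm^3


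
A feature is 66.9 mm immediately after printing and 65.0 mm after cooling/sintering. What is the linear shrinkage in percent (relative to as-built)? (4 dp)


Shrinkage = ((66.9-65.0)/66.9)*100 = 2.8401 %


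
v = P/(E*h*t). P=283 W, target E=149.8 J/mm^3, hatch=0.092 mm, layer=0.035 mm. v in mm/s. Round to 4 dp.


v = 283 / (149.8*0.092*0.035) = 586.7036 mm/s


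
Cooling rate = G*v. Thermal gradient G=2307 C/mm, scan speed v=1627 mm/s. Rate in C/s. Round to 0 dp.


CR = 2307 * 1627 = 3753489 C/s


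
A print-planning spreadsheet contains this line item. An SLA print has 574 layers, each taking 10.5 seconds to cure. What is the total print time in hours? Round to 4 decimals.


t = 574 * 10.5 / 3600 = 1.6742 hrs


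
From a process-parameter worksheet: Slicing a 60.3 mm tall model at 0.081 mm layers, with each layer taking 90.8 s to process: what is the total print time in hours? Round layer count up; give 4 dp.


Layers = ceil(60.3/0.081) = 745
t = 745 * 90.8 / 3600 = 18.7906 hrs


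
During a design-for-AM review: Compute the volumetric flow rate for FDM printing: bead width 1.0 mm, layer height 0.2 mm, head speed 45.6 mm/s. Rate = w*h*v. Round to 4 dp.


Rate = 1.0 * 0.2 * 45.6 = 9.12 mm^3/s


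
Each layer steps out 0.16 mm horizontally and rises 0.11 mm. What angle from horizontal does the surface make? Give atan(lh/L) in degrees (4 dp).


angle = atan(0.11/0.16) = 34.5085 degrees


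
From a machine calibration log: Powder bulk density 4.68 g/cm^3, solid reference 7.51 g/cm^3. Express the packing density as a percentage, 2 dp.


Packing = (4.68/7.51)*100 = 62.32 %


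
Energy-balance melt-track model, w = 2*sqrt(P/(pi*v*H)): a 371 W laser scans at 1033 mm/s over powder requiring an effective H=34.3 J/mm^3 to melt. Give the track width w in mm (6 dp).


w = 2*sqrt(371/(pi*1033*34.3)) = 0.115464 mm


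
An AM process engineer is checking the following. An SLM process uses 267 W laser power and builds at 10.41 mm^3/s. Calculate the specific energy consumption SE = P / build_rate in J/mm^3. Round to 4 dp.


SE = 267 / 10.41 = 25.6484 J/mm^3


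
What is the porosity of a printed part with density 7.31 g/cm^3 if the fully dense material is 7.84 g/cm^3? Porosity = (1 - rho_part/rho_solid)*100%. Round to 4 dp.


Porosity = (1-7.31/7.84)*100 = 6.7602 %


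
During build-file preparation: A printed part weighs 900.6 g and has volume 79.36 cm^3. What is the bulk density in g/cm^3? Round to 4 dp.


rho = 900.6 / 79.36 = 11.3483 g/cm^3


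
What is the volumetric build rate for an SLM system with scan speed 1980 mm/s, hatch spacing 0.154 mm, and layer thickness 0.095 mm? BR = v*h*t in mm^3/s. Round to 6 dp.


Rate = 1980 * 0.154 * 0.095 = 28.9674 mm^3/s


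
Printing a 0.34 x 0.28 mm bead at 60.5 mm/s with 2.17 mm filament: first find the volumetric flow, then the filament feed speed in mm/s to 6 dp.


Q = 0.34 * 0.28 * 60.5 = 5.7596 mm^3/s
A_fil = pi*(2.17/2)^2 = 3.69836141 mm^2
v_feed = 5.7596 / 3.69836141 = 1.557338 mm/s


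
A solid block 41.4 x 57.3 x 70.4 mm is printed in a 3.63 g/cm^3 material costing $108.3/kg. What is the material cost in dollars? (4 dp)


V = 41.4 * 57.3 * 70.4 = 167004.288 mm^3 = 167.004288 cm^3
Mass = 167.004288 * 3.63 / 1000 = 0.60622557 kg
Cost = 0.60622557 * 108.3 = 65.6542 $


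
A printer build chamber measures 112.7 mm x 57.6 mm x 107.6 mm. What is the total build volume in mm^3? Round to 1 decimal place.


V = 112.7 * 57.6 * 107.6 = 698487.6 mm^3


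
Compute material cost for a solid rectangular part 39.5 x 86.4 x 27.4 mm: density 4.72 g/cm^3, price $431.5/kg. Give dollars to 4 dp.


V = 39.5 * 86.4 * 27.4 = 93510.72 mm^3 = 93.51072 cm^3
Mass = 93.51072 * 4.72 / 1000 = 0.4413706 kg
Cost = 0.4413706 * 431.5 = 190.4514 $


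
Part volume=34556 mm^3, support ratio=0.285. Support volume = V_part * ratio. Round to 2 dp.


V_support = 34556 * 0.285 = 9848.46 mm^3


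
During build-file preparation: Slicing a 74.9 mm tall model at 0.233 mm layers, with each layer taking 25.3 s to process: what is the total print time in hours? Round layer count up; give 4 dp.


Layers = ceil(74.9/0.233) = 322
t = 322 * 25.3 / 3600 = 2.2629 hrs


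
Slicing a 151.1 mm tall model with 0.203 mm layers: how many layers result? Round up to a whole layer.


Layers = ceil(151.1/0.203) = 745


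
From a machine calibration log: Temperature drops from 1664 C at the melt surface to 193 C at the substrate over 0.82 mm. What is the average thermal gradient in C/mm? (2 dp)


G = (1664-193)/0.82 = 1793.9 C/mm


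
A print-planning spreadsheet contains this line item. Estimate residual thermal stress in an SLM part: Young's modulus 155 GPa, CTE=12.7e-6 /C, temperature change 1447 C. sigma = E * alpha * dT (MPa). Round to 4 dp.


sigma = 155*1000 * 12.7e-6 * 1447 = 2848.4195 MPa


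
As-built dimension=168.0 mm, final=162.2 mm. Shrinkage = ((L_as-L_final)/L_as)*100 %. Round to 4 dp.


Shrinkage = ((168.0-162.2)/168.0)*100 = 3.4524 %


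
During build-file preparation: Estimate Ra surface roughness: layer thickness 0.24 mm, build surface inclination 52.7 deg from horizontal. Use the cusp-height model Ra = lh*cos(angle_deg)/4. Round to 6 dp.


Ra = 0.24 * cos(52.7) / 4 = 0.036359 mm


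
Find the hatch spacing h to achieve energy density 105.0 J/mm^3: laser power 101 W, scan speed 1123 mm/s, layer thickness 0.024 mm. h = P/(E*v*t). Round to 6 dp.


h = 101 / (105.0*1123*0.024) = 0.03569 mm


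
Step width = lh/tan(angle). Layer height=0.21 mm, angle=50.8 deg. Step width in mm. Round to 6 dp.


step = 0.21 / tan(50.8) = 0.171272 mm


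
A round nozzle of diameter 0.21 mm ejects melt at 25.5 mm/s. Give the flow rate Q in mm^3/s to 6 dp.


A = pi*(0.21/2)^2 = 0.03463606 mm^2
Q = 0.03463606 * 25.5 = 0.88322 mm^3/s


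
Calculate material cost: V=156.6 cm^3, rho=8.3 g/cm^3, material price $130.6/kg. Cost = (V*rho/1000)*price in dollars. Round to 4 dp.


Mass = 156.6*8.3/1000 = 1.29978 kg
Cost = 1.29978 * 130.6 = 169.7513 $


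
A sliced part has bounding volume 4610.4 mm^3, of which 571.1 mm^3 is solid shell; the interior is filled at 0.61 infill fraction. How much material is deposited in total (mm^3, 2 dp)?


V_infill = (4610.4 - 571.1) * 0.61 = 2463.97
V_total = 571.1 + 2463.97 = 3035.07 mm^3


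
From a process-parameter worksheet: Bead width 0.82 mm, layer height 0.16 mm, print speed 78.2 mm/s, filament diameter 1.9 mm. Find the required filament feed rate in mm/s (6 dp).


Q = 0.82 * 0.16 * 78.2 = 10.25984 mm^3/s
A_fil = pi*(1.9/2)^2 = 2.83528737 mm^2
v_feed = 10.25984 / 2.83528737 = 3.618624 mm/s


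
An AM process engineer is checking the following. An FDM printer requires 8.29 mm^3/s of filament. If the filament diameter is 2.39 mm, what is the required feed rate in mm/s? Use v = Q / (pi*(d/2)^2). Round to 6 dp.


A = pi*(2.39/2)^2 = 4.486273
v = 8.29 / 4.486273 = 1.847859 mm/s


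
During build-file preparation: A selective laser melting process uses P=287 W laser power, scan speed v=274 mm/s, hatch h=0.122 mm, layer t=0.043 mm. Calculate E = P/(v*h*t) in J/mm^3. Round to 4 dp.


E = 287 / (274*0.122*0.043) = 199.6655 J/mm^3


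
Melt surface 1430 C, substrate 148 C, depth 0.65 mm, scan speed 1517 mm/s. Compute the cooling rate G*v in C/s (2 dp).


G = (1430-148)/0.65 = 1972.30769231 C/mm
CR = 1972.30769231 * 1517 = 2991990.77 C/s


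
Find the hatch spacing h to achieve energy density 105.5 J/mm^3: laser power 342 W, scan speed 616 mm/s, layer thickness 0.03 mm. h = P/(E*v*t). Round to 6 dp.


h = 342 / (105.5*616*0.03) = 0.175417 mm


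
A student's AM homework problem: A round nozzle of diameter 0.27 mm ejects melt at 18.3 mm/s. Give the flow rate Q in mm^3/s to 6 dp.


A = pi*(0.27/2)^2 = 0.05725553 mm^2
Q = 0.05725553 * 18.3 = 1.047776 mm^3/s


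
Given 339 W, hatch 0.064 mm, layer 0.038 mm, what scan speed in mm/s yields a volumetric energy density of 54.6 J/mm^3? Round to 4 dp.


v = 339 / (54.6*0.064*0.038) = 2552.9569 mm/s


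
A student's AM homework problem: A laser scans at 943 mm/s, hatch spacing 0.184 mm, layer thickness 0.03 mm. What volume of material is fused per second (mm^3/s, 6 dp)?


Rate = 943 * 0.184 * 0.03 = 5.20536 mm^3/s


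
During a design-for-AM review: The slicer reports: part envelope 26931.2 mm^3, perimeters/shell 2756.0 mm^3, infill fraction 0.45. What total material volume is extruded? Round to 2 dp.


V_infill = (26931.2 - 2756.0) * 0.45 = 10878.84
V_total = 2756.0 + 10878.84 = 13634.84 mm^3


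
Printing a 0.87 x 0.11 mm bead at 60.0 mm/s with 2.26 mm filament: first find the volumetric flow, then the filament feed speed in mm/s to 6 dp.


Q = 0.87 * 0.11 * 60.0 = 5.742 mm^3/s
A_fil = pi*(2.26/2)^2 = 4.01149966 mm^2
v_feed = 5.742 / 4.01149966 = 1.431385 mm/s


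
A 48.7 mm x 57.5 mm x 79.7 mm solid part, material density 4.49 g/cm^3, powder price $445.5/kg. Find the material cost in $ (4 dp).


V = 48.7 * 57.5 * 79.7 = 223179.925 mm^3 = 223.179925 cm^3
Mass = 223.179925 * 4.49 / 1000 = 1.00207786 kg
Cost = 1.00207786 * 445.5 = 446.4257 $


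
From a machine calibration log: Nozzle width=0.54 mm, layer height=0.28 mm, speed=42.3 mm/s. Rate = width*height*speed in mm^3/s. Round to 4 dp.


Rate = 0.54 * 0.28 * 42.3 = 6.3958 mm^3/s


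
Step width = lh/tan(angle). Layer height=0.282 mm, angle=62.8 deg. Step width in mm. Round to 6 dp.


step = 0.282 / tan(62.8) = 0.144928 mm


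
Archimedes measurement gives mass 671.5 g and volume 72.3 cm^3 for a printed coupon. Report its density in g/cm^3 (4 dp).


rho = 671.5 / 72.3 = 9.2877 g/cm^3


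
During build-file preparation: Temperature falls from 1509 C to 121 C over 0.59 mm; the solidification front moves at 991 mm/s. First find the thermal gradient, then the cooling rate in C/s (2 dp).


G = (1509-121)/0.59 = 2352.54237288 C/mm
CR = 2352.54237288 * 991 = 2331369.49 C/s


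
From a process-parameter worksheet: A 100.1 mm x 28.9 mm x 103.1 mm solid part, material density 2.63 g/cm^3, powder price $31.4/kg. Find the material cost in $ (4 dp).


V = 100.1 * 28.9 * 103.1 = 298256.959 mm^3 = 298.256959 cm^3
Mass = 298.256959 * 2.63 / 1000 = 0.7844158 kg
Cost = 0.7844158 * 31.4 = 24.6307 $
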